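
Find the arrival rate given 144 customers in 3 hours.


lambda = total arrivals / time = 144 / 3 = 48.0 per hour

48.0 per hour


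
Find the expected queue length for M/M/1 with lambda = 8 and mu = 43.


rho = 8/43; Lq = rho^2/(1-rho) = 0.04

0.04


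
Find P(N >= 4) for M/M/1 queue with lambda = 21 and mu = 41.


P(N >= 4) = rho^4 = (21/41)^4 = 0.0688

0.0688


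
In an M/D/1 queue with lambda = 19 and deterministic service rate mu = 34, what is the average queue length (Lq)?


M/D/1: Lq = rho^2 / (2*(1-rho)) where rho = 19/34; Lq = 0.35

0.35


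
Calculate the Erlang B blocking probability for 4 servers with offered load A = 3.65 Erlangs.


B(N,A) = (A^N/N!) / sum(A^k/k!, k=0..N) with N=4, A=3.65 = 0.2758

0.2758


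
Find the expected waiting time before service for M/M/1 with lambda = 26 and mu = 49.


rho = 26/49; Wq = rho/(mu - lambda) = 0.0231 hours

0.0231 hours


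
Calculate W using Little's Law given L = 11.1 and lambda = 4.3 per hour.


W = L / lambda = 11.1 / 4.3 = 2.5814 hours

2.5814 hours


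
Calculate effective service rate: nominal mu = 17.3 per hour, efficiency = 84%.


Effective rate = mu * efficiency = 17.3 * 0.84 = 14.53 per hour

14.53 per hour


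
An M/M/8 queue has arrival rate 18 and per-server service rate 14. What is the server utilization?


rho = lambda/(c*mu) = 18/(8*14) = 0.1607

0.1607


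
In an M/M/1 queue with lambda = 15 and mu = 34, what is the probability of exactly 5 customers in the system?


rho = 15/34; P(n) = (1-rho)*rho^n = (1-15/34)*(15/34)^5 = 0.0093

0.0093


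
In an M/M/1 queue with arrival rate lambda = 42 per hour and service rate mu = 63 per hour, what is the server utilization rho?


rho = lambda/mu = 42/63 = 0.6667

0.6667


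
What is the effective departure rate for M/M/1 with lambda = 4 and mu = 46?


For a stable queue (lambda < mu), throughput = lambda = 4 per hour

4 per hour


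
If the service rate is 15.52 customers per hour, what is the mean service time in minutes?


Mean service time = 60/mu = 60/15.52 = 3.87 minutes

3.87 minutes


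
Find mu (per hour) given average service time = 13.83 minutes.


mu = 60 / avg_service_time = 60 / 13.83 = 4.34 per hour

4.34 per hour


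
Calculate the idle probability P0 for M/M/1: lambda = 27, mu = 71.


P0 = 1 - rho = 1 - 27/71 = 0.6197

0.6197


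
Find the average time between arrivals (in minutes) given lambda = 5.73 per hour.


Mean interarrival time = 60/lambda = 60/5.73 = 10.47 minutes

10.47 minutes


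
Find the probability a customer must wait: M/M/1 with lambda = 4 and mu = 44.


P(wait) = rho = lambda/mu = 4/44 = 0.0909

0.0909


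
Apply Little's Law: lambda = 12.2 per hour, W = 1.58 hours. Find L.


L = lambda * W = 12.2 * 1.58 = 19.28

19.28


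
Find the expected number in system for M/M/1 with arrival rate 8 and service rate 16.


rho = 8/16; L = rho/(1-rho) = 1.0

1.0


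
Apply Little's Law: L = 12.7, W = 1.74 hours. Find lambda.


lambda = L / W = 12.7 / 1.74 = 7.3 per hour

7.3 per hour


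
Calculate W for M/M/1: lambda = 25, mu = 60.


W = 1/(mu - lambda) = 1/(60 - 25) = 0.0286 hours

0.0286 hours


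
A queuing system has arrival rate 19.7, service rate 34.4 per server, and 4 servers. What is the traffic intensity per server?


rho = lambda / (c * mu) = 19.7 / (4 * 34.4) = 0.1432

0.1432


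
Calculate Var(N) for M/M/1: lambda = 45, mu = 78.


rho = 45/78; Var(N) = rho/(1-rho)^2 = 3.22

3.22


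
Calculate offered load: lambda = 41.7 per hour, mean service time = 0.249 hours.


Offered load a = lambda * E[S] = 41.7 * 0.249 = 10.38 Erlangs

10.38 Erlangs


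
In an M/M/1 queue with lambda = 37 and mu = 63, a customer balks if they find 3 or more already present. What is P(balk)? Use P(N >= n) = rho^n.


P(N >= 3) = rho^3 = (37/63)^3 = 0.2026

0.2026


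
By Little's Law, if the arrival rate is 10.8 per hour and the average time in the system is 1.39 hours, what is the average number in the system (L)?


L = lambda * W = 10.8 * 1.39 = 15.01

15.01


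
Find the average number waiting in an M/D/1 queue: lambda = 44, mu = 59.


M/D/1: Lq = rho^2 / (2*(1-rho)) where rho = 44/59; Lq = 1.09

1.09


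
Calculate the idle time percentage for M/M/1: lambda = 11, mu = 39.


Idle fraction = (1 - rho) * 100 = (1 - 11/39) * 100 = 71.8%

71.8%


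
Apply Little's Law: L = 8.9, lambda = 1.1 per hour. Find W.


W = L / lambda = 8.9 / 1.1 = 8.0909 hours

8.0909 hours


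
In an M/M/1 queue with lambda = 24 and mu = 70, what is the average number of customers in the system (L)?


rho = 24/70; L = rho/(1-rho) = 0.52

0.52


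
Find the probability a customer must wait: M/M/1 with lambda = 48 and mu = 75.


P(wait) = rho = lambda/mu = 48/75 = 0.64

0.64


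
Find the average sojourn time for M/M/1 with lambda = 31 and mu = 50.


W = 1/(mu - lambda) = 1/(50 - 31) = 0.0526 hours

0.0526 hours


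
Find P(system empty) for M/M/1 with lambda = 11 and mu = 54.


P0 = 1 - rho = 1 - 11/54 = 0.7963

0.7963


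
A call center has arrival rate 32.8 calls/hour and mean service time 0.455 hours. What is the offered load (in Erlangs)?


Offered load a = lambda * E[S] = 32.8 * 0.455 = 14.92 Erlangs

14.92 Erlangs


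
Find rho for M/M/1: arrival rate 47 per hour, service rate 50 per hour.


rho = lambda/mu = 47/50 = 0.94

0.94


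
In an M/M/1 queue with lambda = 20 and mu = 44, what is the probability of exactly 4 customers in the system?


rho = 20/44; P(n) = (1-rho)*rho^n = (1-20/44)*(20/44)^4 = 0.0233

0.0233


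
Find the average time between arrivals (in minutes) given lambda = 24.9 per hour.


Mean interarrival time = 60/lambda = 60/24.9 = 2.41 minutes

2.41 minutes


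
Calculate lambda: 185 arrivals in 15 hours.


lambda = total arrivals / time = 185 / 15 = 12.33 per hour

12.33 per hour


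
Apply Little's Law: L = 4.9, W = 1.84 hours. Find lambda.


lambda = L / W = 4.9 / 1.84 = 2.66 per hour

2.66 per hour


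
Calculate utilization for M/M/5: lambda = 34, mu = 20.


rho = lambda/(c*mu) = 34/(5*20) = 0.34

0.34


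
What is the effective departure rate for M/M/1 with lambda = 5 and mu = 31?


For a stable queue (lambda < mu), throughput = lambda = 5 per hour

5 per hour


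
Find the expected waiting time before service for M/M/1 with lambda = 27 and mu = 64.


rho = 27/64; Wq = rho/(mu - lambda) = 0.0114 hours

0.0114 hours


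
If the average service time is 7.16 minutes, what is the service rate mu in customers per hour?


mu = 60 / avg_service_time = 60 / 7.16 = 8.38 per hour

8.38 per hour


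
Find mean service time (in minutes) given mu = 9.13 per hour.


Mean service time = 60/mu = 60/9.13 = 6.57 minutes

6.57 minutes


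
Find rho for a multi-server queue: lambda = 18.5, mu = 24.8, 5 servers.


rho = lambda / (c * mu) = 18.5 / (5 * 24.8) = 0.1492

0.1492


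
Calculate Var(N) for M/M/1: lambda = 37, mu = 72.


rho = 37/72; Var(N) = rho/(1-rho)^2 = 2.17

2.17


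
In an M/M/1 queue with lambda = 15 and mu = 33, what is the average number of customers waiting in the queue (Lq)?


rho = 15/33; Lq = rho^2/(1-rho) = 0.38

0.38


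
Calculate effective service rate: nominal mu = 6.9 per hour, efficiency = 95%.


Effective rate = mu * efficiency = 6.9 * 0.95 = 6.56 per hour

6.56 per hour


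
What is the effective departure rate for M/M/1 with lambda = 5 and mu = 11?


For a stable queue (lambda < mu), throughput = lambda = 5 per hour

5 per hour


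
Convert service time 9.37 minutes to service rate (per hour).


mu = 60 / avg_service_time = 60 / 9.37 = 6.4 per hour

6.4 per hour


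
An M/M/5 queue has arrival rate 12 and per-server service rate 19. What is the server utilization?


rho = lambda/(c*mu) = 12/(5*19) = 0.1263

0.1263


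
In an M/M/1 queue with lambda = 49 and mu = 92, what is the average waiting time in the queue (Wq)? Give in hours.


rho = 49/92; Wq = rho/(mu - lambda) = 0.0124 hours

0.0124 hours


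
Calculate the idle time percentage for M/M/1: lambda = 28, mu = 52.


Idle fraction = (1 - rho) * 100 = (1 - 28/52) * 100 = 46.2%

46.2%


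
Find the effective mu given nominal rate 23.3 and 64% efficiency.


Effective rate = mu * efficiency = 23.3 * 0.64 = 14.91 per hour

14.91 per hour


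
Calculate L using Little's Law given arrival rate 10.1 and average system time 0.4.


L = lambda * W = 10.1 * 0.4 = 4.04

4.04


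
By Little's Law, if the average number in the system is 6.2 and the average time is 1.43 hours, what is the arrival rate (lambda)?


lambda = L / W = 6.2 / 1.43 = 4.34 per hour

4.34 per hour


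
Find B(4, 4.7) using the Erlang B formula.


B(N,A) = (A^N/N!) / sum(A^k/k!, k=0..N) with N=4, A=4.7 = 0.3739

0.3739


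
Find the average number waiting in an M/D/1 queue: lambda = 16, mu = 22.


M/D/1: Lq = rho^2 / (2*(1-rho)) where rho = 16/22; Lq = 0.97

0.97


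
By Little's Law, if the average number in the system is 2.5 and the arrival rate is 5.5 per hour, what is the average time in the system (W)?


W = L / lambda = 2.5 / 5.5 = 0.4545 hours

0.4545 hours


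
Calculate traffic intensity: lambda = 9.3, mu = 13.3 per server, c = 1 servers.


rho = lambda / (c * mu) = 9.3 / (1 * 13.3) = 0.6992

0.6992


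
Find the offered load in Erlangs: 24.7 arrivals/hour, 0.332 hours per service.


Offered load a = lambda * E[S] = 24.7 * 0.332 = 8.2 Erlangs

8.2 Erlangs


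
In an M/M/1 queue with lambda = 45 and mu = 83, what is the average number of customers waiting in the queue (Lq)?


rho = 45/83; Lq = rho^2/(1-rho) = 0.64

0.64


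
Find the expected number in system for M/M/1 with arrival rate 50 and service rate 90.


rho = 50/90; L = rho/(1-rho) = 1.25

1.25


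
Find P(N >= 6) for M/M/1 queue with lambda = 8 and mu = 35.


P(N >= 6) = rho^6 = (8/35)^6 = 0.0001

0.0001


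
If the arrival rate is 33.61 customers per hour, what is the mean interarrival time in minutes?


Mean interarrival time = 60/lambda = 60/33.61 = 1.79 minutes

1.79 minutes


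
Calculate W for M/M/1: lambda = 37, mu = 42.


W = 1/(mu - lambda) = 1/(42 - 37) = 0.2 hours

0.2 hours


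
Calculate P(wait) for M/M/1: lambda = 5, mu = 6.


P(wait) = rho = lambda/mu = 5/6 = 0.8333

0.8333


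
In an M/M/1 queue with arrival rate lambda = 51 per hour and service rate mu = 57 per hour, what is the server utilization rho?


rho = lambda/mu = 51/57 = 0.8947

0.8947


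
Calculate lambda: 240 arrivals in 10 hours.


lambda = total arrivals / time = 240 / 10 = 24.0 per hour

24.0 per hour


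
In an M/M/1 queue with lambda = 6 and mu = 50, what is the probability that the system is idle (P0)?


P0 = 1 - rho = 1 - 6/50 = 0.88

0.88


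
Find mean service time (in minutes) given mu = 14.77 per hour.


Mean service time = 60/mu = 60/14.77 = 4.06 minutes

4.06 minutes


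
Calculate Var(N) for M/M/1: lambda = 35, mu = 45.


rho = 35/45; Var(N) = rho/(1-rho)^2 = 15.75

15.75


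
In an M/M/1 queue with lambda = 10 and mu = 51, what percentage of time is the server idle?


Idle fraction = (1 - rho) * 100 = (1 - 10/51) * 100 = 80.4%

80.4%


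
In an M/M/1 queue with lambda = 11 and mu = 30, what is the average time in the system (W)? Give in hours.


W = 1/(mu - lambda) = 1/(30 - 11) = 0.0526 hours

0.0526 hours


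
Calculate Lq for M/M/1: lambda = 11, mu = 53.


rho = 11/53; Lq = rho^2/(1-rho) = 0.05

0.05


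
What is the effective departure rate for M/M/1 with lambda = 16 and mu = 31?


For a stable queue (lambda < mu), throughput = lambda = 16 per hour

16 per hour


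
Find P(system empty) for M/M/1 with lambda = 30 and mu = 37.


P0 = 1 - rho = 1 - 30/37 = 0.1892

0.1892


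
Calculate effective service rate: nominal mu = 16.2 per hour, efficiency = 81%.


Effective rate = mu * efficiency = 16.2 * 0.81 = 13.12 per hour

13.12 per hour


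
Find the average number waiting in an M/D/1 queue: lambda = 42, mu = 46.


M/D/1: Lq = rho^2 / (2*(1-rho)) where rho = 42/46; Lq = 4.79

4.79


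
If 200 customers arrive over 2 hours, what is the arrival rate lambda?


lambda = total arrivals / time = 200 / 2 = 100.0 per hour

100.0 per hour


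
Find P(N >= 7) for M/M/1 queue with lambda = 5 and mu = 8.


P(N >= 7) = rho^7 = (5/8)^7 = 0.0373

0.0373


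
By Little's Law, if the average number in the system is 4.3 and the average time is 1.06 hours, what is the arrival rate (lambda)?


lambda = L / W = 4.3 / 1.06 = 4.06 per hour

4.06 per hour


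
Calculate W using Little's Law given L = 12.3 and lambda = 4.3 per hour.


W = L / lambda = 12.3 / 4.3 = 2.8605 hours

2.8605 hours


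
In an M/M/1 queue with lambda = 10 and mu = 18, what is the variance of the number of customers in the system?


rho = 10/18; Var(N) = rho/(1-rho)^2 = 2.81

2.81


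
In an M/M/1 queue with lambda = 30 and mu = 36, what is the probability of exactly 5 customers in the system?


rho = 30/36; P(n) = (1-rho)*rho^n = (1-30/36)*(30/36)^5 = 0.067

0.067


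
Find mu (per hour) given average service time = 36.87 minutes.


mu = 60 / avg_service_time = 60 / 36.87 = 1.63 per hour

1.63 per hour


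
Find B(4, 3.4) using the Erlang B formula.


B(N,A) = (A^N/N!) / sum(A^k/k!, k=0..N) with N=4, A=3.4 = 0.2497

0.2497


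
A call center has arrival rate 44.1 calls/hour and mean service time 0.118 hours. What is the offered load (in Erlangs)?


Offered load a = lambda * E[S] = 44.1 * 0.118 = 5.2 Erlangs

5.2 Erlangs


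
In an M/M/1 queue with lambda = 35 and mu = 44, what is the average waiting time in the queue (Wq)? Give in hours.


rho = 35/44; Wq = rho/(mu - lambda) = 0.0884 hours

0.0884 hours


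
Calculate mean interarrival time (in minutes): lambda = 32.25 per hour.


Mean interarrival time = 60/lambda = 60/32.25 = 1.86 minutes

1.86 minutes


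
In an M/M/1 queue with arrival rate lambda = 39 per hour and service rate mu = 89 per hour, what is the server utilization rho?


rho = lambda/mu = 39/89 = 0.4382

0.4382


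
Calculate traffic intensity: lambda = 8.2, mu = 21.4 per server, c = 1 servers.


rho = lambda / (c * mu) = 8.2 / (1 * 21.4) = 0.3832

0.3832


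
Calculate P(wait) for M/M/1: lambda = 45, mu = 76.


P(wait) = rho = lambda/mu = 45/76 = 0.5921

0.5921


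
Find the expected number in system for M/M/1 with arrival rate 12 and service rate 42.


rho = 12/42; L = rho/(1-rho) = 0.4

0.4


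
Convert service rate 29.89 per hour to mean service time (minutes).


Mean service time = 60/mu = 60/29.89 = 2.01 minutes

2.01 minutes


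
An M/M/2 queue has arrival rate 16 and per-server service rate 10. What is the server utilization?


rho = lambda/(c*mu) = 16/(2*10) = 0.8

0.8


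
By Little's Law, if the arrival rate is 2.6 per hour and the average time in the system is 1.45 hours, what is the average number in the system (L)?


L = lambda * W = 2.6 * 1.45 = 3.77

3.77


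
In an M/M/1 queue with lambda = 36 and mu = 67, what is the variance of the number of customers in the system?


rho = 36/67; Var(N) = rho/(1-rho)^2 = 2.51

2.51


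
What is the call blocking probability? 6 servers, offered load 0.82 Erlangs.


B(N,A) = (A^N/N!) / sum(A^k/k!, k=0..N) with N=6, A=0.82 = 0.0002

0.0002


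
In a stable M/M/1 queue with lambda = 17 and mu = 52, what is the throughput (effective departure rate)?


For a stable queue (lambda < mu), throughput = lambda = 17 per hour

17 per hour


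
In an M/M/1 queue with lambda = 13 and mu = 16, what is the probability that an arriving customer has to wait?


P(wait) = rho = lambda/mu = 13/16 = 0.8125

0.8125


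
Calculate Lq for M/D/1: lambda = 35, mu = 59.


M/D/1: Lq = rho^2 / (2*(1-rho)) where rho = 35/59; Lq = 0.43

0.43


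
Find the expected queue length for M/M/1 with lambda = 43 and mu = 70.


rho = 43/70; Lq = rho^2/(1-rho) = 0.98

0.98


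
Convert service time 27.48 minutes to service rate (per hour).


mu = 60 / avg_service_time = 60 / 27.48 = 2.18 per hour

2.18 per hour


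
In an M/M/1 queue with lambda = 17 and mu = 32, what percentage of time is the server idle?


Idle fraction = (1 - rho) * 100 = (1 - 17/32) * 100 = 46.9%

46.9%


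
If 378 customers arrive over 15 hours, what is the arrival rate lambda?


lambda = total arrivals / time = 378 / 15 = 25.2 per hour

25.2 per hour


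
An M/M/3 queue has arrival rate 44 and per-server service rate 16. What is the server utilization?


rho = lambda/(c*mu) = 44/(3*16) = 0.9167

0.9167


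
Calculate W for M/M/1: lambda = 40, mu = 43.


W = 1/(mu - lambda) = 1/(43 - 40) = 0.3333 hours

0.3333 hours


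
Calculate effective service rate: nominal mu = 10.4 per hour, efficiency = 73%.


Effective rate = mu * efficiency = 10.4 * 0.73 = 7.59 per hour

7.59 per hour


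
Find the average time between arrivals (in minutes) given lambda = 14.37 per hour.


Mean interarrival time = 60/lambda = 60/14.37 = 4.18 minutes

4.18 minutes


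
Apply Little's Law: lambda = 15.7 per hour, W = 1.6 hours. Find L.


L = lambda * W = 15.7 * 1.6 = 25.12

25.12


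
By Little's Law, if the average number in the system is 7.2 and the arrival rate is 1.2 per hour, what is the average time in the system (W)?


W = L / lambda = 7.2 / 1.2 = 6.0 hours

6.0 hours


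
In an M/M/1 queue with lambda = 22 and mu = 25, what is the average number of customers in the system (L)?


rho = 22/25; L = rho/(1-rho) = 7.33

7.33


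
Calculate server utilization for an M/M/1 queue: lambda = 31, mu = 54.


rho = lambda/mu = 31/54 = 0.5741

0.5741


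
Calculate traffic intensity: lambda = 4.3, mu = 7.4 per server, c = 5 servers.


rho = lambda / (c * mu) = 4.3 / (5 * 7.4) = 0.1162

0.1162


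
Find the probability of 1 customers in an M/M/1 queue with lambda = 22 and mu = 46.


rho = 22/46; P(n) = (1-rho)*rho^n = (1-22/46)*(22/46)^1 = 0.2495

0.2495


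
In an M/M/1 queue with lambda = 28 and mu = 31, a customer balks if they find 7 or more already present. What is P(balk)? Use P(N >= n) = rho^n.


P(N >= 7) = rho^7 = (28/31)^7 = 0.4904

0.4904


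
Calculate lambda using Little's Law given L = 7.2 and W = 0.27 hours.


lambda = L / W = 7.2 / 0.27 = 26.67 per hour

26.67 per hour


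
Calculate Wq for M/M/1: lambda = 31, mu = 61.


rho = 31/61; Wq = rho/(mu - lambda) = 0.0169 hours

0.0169 hours


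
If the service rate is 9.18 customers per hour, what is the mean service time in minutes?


Mean service time = 60/mu = 60/9.18 = 6.54 minutes

6.54 minutes


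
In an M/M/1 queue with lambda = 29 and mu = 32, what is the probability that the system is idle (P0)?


P0 = 1 - rho = 1 - 29/32 = 0.0938

0.0938


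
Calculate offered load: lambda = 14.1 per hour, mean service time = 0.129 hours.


Offered load a = lambda * E[S] = 14.1 * 0.129 = 1.82 Erlangs

1.82 Erlangs


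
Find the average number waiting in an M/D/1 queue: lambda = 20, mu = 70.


M/D/1: Lq = rho^2 / (2*(1-rho)) where rho = 20/70; Lq = 0.06

0.06


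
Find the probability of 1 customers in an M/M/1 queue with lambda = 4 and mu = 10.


rho = 4/10; P(n) = (1-rho)*rho^n = (1-4/10)*(4/10)^1 = 0.24

0.24


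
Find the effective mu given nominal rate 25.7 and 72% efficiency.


Effective rate = mu * efficiency = 25.7 * 0.72 = 18.5 per hour

18.5 per hour


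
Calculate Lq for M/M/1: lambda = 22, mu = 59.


rho = 22/59; Lq = rho^2/(1-rho) = 0.22

0.22


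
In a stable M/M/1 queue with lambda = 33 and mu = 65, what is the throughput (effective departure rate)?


For a stable queue (lambda < mu), throughput = lambda = 33 per hour

33 per hour


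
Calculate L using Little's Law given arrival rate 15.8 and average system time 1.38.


L = lambda * W = 15.8 * 1.38 = 21.8

21.8


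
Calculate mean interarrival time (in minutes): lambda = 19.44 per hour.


Mean interarrival time = 60/lambda = 60/19.44 = 3.09 minutes

3.09 minutes


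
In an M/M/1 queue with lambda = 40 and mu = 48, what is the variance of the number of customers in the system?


rho = 40/48; Var(N) = rho/(1-rho)^2 = 30.0

30.0


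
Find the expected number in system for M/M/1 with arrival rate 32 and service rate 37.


rho = 32/37; L = rho/(1-rho) = 6.4

6.4


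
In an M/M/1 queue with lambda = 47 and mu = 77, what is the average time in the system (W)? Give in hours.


W = 1/(mu - lambda) = 1/(77 - 47) = 0.0333 hours

0.0333 hours


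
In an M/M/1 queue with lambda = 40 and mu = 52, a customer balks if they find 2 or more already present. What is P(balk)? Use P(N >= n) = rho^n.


P(N >= 2) = rho^2 = (40/52)^2 = 0.5917

0.5917


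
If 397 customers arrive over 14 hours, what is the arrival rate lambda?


lambda = total arrivals / time = 397 / 14 = 28.36 per hour

28.36 per hour


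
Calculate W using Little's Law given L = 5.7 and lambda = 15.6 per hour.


W = L / lambda = 5.7 / 15.6 = 0.3654 hours

0.3654 hours


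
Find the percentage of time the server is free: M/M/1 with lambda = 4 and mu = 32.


Idle fraction = (1 - rho) * 100 = (1 - 4/32) * 100 = 87.5%

87.5%


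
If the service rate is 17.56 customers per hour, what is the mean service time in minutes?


Mean service time = 60/mu = 60/17.56 = 3.42 minutes

3.42 minutes


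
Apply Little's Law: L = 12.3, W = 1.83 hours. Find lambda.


lambda = L / W = 12.3 / 1.83 = 6.72 per hour

6.72 per hour


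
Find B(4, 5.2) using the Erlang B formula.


B(N,A) = (A^N/N!) / sum(A^k/k!, k=0..N) with N=4, A=5.2 = 0.4138

0.4138


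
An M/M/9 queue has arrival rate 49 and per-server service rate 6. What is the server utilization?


rho = lambda/(c*mu) = 49/(9*6) = 0.9074

0.9074


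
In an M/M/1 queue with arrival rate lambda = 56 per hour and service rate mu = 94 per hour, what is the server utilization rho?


rho = lambda/mu = 56/94 = 0.5957

0.5957


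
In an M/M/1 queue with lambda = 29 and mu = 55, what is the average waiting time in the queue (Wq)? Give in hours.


rho = 29/55; Wq = rho/(mu - lambda) = 0.0203 hours

0.0203 hours


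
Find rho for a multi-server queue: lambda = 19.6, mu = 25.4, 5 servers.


rho = lambda / (c * mu) = 19.6 / (5 * 25.4) = 0.1543

0.1543


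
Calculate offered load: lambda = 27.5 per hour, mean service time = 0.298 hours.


Offered load a = lambda * E[S] = 27.5 * 0.298 = 8.2 Erlangs

8.2 Erlangs


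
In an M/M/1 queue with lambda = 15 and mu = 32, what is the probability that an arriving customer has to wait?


P(wait) = rho = lambda/mu = 15/32 = 0.4688

0.4688


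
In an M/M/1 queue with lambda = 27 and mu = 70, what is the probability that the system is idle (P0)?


P0 = 1 - rho = 1 - 27/70 = 0.6143

0.6143


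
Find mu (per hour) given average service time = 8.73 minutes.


mu = 60 / avg_service_time = 60 / 8.73 = 6.87 per hour

6.87 per hour


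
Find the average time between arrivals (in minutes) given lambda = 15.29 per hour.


Mean interarrival time = 60/lambda = 60/15.29 = 3.92 minutes

3.92 minutes


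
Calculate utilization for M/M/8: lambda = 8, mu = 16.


rho = lambda/(c*mu) = 8/(8*16) = 0.0625

0.0625


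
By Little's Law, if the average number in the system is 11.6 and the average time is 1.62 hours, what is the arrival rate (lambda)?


lambda = L / W = 11.6 / 1.62 = 7.16 per hour

7.16 per hour


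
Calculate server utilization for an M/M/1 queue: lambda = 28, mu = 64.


rho = lambda/mu = 28/64 = 0.4375

0.4375


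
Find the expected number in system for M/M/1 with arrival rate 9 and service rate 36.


rho = 9/36; L = rho/(1-rho) = 0.33

0.33


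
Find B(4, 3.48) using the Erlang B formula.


B(N,A) = (A^N/N!) / sum(A^k/k!, k=0..N) with N=4, A=3.48 = 0.2582

0.2582


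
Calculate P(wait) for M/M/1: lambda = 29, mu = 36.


P(wait) = rho = lambda/mu = 29/36 = 0.8056

0.8056


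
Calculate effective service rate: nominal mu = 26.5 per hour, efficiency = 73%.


Effective rate = mu * efficiency = 26.5 * 0.73 = 19.35 per hour

19.35 per hour


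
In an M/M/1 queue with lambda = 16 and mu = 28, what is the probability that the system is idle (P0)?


P0 = 1 - rho = 1 - 16/28 = 0.4286

0.4286


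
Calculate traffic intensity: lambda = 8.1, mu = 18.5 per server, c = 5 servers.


rho = lambda / (c * mu) = 8.1 / (5 * 18.5) = 0.0876

0.0876


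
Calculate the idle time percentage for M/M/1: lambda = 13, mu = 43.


Idle fraction = (1 - rho) * 100 = (1 - 13/43) * 100 = 69.8%

69.8%


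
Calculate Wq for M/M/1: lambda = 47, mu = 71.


rho = 47/71; Wq = rho/(mu - lambda) = 0.0276 hours

0.0276 hours


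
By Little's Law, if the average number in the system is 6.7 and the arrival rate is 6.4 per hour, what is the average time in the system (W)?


W = L / lambda = 6.7 / 6.4 = 1.0469 hours

1.0469 hours


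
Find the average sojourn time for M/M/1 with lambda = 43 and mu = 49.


W = 1/(mu - lambda) = 1/(49 - 43) = 0.1667 hours

0.1667 hours


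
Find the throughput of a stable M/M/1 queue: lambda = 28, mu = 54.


For a stable queue (lambda < mu), throughput = lambda = 28 per hour

28 per hour


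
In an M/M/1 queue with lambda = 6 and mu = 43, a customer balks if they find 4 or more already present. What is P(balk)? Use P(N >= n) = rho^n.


P(N >= 4) = rho^4 = (6/43)^4 = 0.0004

0.0004


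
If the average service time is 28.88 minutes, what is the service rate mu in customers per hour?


mu = 60 / avg_service_time = 60 / 28.88 = 2.08 per hour

2.08 per hour


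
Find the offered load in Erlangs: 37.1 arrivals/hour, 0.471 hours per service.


Offered load a = lambda * E[S] = 37.1 * 0.471 = 17.47 Erlangs

17.47 Erlangs


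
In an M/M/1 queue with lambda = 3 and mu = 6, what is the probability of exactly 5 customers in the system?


rho = 3/6; P(n) = (1-rho)*rho^n = (1-3/6)*(3/6)^5 = 0.0156

0.0156


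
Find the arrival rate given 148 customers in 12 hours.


lambda = total arrivals / time = 148 / 12 = 12.33 per hour

12.33 per hour


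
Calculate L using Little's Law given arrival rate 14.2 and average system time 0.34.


L = lambda * W = 14.2 * 0.34 = 4.83

4.83


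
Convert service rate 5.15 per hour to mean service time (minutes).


Mean service time = 60/mu = 60/5.15 = 11.65 minutes

11.65 minutes


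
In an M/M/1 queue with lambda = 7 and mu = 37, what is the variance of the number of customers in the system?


rho = 7/37; Var(N) = rho/(1-rho)^2 = 0.29

0.29


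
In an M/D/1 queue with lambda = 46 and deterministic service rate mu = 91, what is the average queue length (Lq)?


M/D/1: Lq = rho^2 / (2*(1-rho)) where rho = 46/91; Lq = 0.26

0.26


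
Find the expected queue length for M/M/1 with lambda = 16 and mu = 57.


rho = 16/57; Lq = rho^2/(1-rho) = 0.11

0.11


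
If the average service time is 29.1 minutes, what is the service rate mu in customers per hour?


mu = 60 / avg_service_time = 60 / 29.1 = 2.06 per hour

2.06 per hour


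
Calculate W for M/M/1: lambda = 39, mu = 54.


W = 1/(mu - lambda) = 1/(54 - 39) = 0.0667 hours

0.0667 hours


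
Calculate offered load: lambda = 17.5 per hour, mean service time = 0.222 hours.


Offered load a = lambda * E[S] = 17.5 * 0.222 = 3.89 Erlangs

3.89 Erlangs


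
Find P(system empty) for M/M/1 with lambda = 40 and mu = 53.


P0 = 1 - rho = 1 - 40/53 = 0.2453

0.2453


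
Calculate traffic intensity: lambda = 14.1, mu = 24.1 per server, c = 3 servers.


rho = lambda / (c * mu) = 14.1 / (3 * 24.1) = 0.195

0.195


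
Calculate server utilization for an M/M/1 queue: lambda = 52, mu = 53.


rho = lambda/mu = 52/53 = 0.9811

0.9811


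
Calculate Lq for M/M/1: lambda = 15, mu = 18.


rho = 15/18; Lq = rho^2/(1-rho) = 4.17

4.17


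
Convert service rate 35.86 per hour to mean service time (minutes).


Mean service time = 60/mu = 60/35.86 = 1.67 minutes

1.67 minutes


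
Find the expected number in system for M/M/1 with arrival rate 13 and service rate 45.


rho = 13/45; L = rho/(1-rho) = 0.41

0.41


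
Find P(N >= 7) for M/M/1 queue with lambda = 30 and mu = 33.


P(N >= 7) = rho^7 = (30/33)^7 = 0.5132

0.5132


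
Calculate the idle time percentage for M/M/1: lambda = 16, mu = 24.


Idle fraction = (1 - rho) * 100 = (1 - 16/24) * 100 = 33.3%

33.3%


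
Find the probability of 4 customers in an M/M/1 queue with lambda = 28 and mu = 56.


rho = 28/56; P(n) = (1-rho)*rho^n = (1-28/56)*(28/56)^4 = 0.0313

0.0313


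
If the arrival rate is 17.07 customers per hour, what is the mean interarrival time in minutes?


Mean interarrival time = 60/lambda = 60/17.07 = 3.51 minutes

3.51 minutes


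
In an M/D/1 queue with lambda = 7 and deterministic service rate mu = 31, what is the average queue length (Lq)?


M/D/1: Lq = rho^2 / (2*(1-rho)) where rho = 7/31; Lq = 0.03

0.03


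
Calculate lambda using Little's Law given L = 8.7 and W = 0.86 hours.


lambda = L / W = 8.7 / 0.86 = 10.12 per hour

10.12 per hour


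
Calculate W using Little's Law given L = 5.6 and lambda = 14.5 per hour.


W = L / lambda = 5.6 / 14.5 = 0.3862 hours

0.3862 hours


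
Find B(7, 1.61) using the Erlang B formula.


B(N,A) = (A^N/N!) / sum(A^k/k!, k=0..N) with N=7, A=1.61 = 0.0011

0.0011


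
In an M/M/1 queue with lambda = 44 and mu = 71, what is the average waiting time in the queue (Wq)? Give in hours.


rho = 44/71; Wq = rho/(mu - lambda) = 0.023 hours

0.023 hours


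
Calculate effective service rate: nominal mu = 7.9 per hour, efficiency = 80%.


Effective rate = mu * efficiency = 7.9 * 0.8 = 6.32 per hour

6.32 per hour


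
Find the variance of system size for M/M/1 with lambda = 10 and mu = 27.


rho = 10/27; Var(N) = rho/(1-rho)^2 = 0.93

0.93


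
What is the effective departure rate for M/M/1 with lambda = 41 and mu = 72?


For a stable queue (lambda < mu), throughput = lambda = 41 per hour

41 per hour


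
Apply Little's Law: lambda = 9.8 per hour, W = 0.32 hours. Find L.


L = lambda * W = 9.8 * 0.32 = 3.14

3.14


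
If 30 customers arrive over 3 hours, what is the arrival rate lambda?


lambda = total arrivals / time = 30 / 3 = 10.0 per hour

10.0 per hour


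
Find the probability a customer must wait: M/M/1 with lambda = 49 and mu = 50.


P(wait) = rho = lambda/mu = 49/50 = 0.98

0.98


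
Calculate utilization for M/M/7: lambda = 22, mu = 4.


rho = lambda/(c*mu) = 22/(7*4) = 0.7857

0.7857


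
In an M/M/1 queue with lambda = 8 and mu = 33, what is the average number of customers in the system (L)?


rho = 8/33; L = rho/(1-rho) = 0.32

0.32


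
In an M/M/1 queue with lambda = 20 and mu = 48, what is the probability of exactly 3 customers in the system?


rho = 20/48; P(n) = (1-rho)*rho^n = (1-20/48)*(20/48)^3 = 0.0422

0.0422


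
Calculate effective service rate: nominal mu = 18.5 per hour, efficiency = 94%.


Effective rate = mu * efficiency = 18.5 * 0.94 = 17.39 per hour

17.39 per hour


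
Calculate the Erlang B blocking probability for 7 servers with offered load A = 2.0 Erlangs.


B(N,A) = (A^N/N!) / sum(A^k/k!, k=0..N) with N=7, A=2.0 = 0.0034

0.0034


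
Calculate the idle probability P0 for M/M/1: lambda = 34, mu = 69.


P0 = 1 - rho = 1 - 34/69 = 0.5072

0.5072


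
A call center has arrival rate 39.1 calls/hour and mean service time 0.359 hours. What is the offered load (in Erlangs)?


Offered load a = lambda * E[S] = 39.1 * 0.359 = 14.04 Erlangs

14.04 Erlangs


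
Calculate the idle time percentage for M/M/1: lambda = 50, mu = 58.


Idle fraction = (1 - rho) * 100 = (1 - 50/58) * 100 = 13.8%

13.8%


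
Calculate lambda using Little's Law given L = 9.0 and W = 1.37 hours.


lambda = L / W = 9.0 / 1.37 = 6.57 per hour

6.57 per hour


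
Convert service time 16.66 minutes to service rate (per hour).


mu = 60 / avg_service_time = 60 / 16.66 = 3.6 per hour

3.6 per hour


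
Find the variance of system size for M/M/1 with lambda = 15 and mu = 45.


rho = 15/45; Var(N) = rho/(1-rho)^2 = 0.75

0.75


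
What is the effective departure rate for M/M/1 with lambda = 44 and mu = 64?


For a stable queue (lambda < mu), throughput = lambda = 44 per hour

44 per hour


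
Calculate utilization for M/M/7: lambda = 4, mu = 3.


rho = lambda/(c*mu) = 4/(7*3) = 0.1905

0.1905


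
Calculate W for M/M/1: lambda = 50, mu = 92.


W = 1/(mu - lambda) = 1/(92 - 50) = 0.0238 hours

0.0238 hours


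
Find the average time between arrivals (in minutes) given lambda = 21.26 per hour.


Mean interarrival time = 60/lambda = 60/21.26 = 2.82 minutes

2.82 minutes


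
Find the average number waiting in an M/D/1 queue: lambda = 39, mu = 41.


M/D/1: Lq = rho^2 / (2*(1-rho)) where rho = 39/41; Lq = 9.27

9.27


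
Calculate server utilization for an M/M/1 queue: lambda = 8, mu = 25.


rho = lambda/mu = 8/25 = 0.32

0.32


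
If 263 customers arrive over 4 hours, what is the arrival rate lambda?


lambda = total arrivals / time = 263 / 4 = 65.75 per hour

65.75 per hour


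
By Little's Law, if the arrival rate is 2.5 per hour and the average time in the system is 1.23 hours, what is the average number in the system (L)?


L = lambda * W = 2.5 * 1.23 = 3.08

3.08


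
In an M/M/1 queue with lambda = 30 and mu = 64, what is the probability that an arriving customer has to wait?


P(wait) = rho = lambda/mu = 30/64 = 0.4688

0.4688


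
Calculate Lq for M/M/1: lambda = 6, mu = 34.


rho = 6/34; Lq = rho^2/(1-rho) = 0.04

0.04


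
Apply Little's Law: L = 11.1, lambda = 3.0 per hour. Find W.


W = L / lambda = 11.1 / 3.0 = 3.7 hours

3.7 hours


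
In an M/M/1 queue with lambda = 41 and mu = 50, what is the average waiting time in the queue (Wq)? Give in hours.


rho = 41/50; Wq = rho/(mu - lambda) = 0.0911 hours

0.0911 hours


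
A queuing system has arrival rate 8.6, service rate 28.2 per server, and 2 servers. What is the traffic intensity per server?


rho = lambda / (c * mu) = 8.6 / (2 * 28.2) = 0.1525

0.1525


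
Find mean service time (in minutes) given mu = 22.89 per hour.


Mean service time = 60/mu = 60/22.89 = 2.62 minutes

2.62 minutes


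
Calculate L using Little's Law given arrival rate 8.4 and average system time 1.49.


L = lambda * W = 8.4 * 1.49 = 12.52

12.52


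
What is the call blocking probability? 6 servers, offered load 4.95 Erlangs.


B(N,A) = (A^N/N!) / sum(A^k/k!, k=0..N) with N=6, A=4.95 = 0.1881

0.1881


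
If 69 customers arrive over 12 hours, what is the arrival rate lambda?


lambda = total arrivals / time = 69 / 12 = 5.75 per hour

5.75 per hour


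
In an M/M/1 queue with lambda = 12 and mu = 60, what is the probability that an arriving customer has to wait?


P(wait) = rho = lambda/mu = 12/60 = 0.2

0.2


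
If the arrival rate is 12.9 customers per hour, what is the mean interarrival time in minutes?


Mean interarrival time = 60/lambda = 60/12.9 = 4.65 minutes

4.65 minutes


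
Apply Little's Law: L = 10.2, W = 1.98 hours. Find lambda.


lambda = L / W = 10.2 / 1.98 = 5.15 per hour

5.15 per hour


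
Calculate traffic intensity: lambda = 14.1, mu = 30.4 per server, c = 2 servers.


rho = lambda / (c * mu) = 14.1 / (2 * 30.4) = 0.2319

0.2319


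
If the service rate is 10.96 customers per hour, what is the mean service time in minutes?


Mean service time = 60/mu = 60/10.96 = 5.47 minutes

5.47 minutes


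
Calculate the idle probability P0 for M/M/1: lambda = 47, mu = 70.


P0 = 1 - rho = 1 - 47/70 = 0.3286

0.3286


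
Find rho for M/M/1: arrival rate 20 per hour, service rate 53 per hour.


rho = lambda/mu = 20/53 = 0.3774

0.3774


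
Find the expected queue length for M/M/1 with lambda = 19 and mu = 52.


rho = 19/52; Lq = rho^2/(1-rho) = 0.21

0.21


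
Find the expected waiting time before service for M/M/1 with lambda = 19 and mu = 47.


rho = 19/47; Wq = rho/(mu - lambda) = 0.0144 hours

0.0144 hours


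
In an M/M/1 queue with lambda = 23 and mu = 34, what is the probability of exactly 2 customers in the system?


rho = 23/34; P(n) = (1-rho)*rho^n = (1-23/34)*(23/34)^2 = 0.1481

0.1481


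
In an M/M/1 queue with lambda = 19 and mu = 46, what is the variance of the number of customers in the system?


rho = 19/46; Var(N) = rho/(1-rho)^2 = 1.2

1.2


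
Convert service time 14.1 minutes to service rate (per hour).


mu = 60 / avg_service_time = 60 / 14.1 = 4.26 per hour

4.26 per hour


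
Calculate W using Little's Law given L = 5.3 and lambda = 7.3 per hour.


W = L / lambda = 5.3 / 7.3 = 0.726 hours

0.726 hours


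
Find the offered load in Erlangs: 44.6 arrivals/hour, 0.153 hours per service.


Offered load a = lambda * E[S] = 44.6 * 0.153 = 6.82 Erlangs

6.82 Erlangs


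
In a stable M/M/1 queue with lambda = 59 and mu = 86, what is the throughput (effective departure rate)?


For a stable queue (lambda < mu), throughput = lambda = 59 per hour

59 per hour


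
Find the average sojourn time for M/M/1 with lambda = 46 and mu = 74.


W = 1/(mu - lambda) = 1/(74 - 46) = 0.0357 hours

0.0357 hours


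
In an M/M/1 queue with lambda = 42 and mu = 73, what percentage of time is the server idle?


Idle fraction = (1 - rho) * 100 = (1 - 42/73) * 100 = 42.5%

42.5%


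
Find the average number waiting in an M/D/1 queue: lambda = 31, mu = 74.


M/D/1: Lq = rho^2 / (2*(1-rho)) where rho = 31/74; Lq = 0.15

0.15


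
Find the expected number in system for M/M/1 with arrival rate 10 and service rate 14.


rho = 10/14; L = rho/(1-rho) = 2.5

2.5


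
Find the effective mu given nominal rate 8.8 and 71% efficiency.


Effective rate = mu * efficiency = 8.8 * 0.71 = 6.25 per hour

6.25 per hour


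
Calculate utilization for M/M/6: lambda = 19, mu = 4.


rho = lambda/(c*mu) = 19/(6*4) = 0.7917

0.7917


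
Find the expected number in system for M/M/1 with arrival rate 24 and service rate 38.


rho = 24/38; L = rho/(1-rho) = 1.71

1.71


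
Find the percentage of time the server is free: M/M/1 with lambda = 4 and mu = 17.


Idle fraction = (1 - rho) * 100 = (1 - 4/17) * 100 = 76.5%

76.5%


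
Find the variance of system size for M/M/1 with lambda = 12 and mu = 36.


rho = 12/36; Var(N) = rho/(1-rho)^2 = 0.75

0.75


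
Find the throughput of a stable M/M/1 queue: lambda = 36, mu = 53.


For a stable queue (lambda < mu), throughput = lambda = 36 per hour

36 per hour


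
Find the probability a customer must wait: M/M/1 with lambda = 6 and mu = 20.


P(wait) = rho = lambda/mu = 6/20 = 0.3

0.3


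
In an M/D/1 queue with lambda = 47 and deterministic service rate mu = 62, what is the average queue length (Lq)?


M/D/1: Lq = rho^2 / (2*(1-rho)) where rho = 47/62; Lq = 1.19

1.19


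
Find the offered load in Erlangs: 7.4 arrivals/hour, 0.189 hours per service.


Offered load a = lambda * E[S] = 7.4 * 0.189 = 1.4 Erlangs

1.4 Erlangs
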